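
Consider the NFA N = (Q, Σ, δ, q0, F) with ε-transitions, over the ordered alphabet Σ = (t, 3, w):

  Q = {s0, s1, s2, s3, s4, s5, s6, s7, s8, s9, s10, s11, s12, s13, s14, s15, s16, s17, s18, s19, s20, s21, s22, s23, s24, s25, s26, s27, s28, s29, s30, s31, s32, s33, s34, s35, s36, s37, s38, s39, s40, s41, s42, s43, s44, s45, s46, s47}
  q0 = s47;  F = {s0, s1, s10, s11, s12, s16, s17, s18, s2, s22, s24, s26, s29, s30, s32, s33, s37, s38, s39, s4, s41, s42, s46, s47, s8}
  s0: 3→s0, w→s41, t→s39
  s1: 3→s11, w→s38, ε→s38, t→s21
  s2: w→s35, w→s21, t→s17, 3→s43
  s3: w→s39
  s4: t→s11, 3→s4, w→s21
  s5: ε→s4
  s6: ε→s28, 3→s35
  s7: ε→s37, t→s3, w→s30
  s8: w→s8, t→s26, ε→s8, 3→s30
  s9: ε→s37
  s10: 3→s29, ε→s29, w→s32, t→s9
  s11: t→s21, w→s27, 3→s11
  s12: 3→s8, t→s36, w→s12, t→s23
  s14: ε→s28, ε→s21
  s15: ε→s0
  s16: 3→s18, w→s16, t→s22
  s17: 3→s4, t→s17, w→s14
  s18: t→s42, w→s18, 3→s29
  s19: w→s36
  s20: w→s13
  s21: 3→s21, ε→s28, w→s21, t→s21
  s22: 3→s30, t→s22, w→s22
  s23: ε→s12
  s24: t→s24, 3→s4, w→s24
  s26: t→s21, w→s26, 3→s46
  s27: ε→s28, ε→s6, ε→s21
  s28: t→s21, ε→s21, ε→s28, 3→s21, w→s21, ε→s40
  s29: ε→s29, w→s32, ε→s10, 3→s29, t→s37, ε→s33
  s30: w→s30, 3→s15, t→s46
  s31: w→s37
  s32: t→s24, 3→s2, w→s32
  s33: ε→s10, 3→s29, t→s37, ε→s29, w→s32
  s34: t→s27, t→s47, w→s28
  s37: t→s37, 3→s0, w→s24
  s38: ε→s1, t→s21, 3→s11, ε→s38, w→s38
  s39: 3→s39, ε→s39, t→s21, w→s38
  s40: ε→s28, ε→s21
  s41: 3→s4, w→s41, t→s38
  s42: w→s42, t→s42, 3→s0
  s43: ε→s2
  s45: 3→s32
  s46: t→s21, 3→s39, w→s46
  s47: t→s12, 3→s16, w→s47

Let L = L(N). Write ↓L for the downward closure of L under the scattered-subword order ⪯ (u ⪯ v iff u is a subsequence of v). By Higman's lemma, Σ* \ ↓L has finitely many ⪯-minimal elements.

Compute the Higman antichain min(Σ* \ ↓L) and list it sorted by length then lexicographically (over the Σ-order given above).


|Q|=48, |F|=25, |δ|=123 (29 ε).
min D↑ (23 st, q0=0, F={10}): 0:t→1,3→2,w→0 1:t→1,3→3,w→1 2:t→4,3→5,w→2 3:t→6,3→7,w→3 4:t→4,3→7,w→4 5:t→8,3→9,w→5 6:t→10,3→11,w→6 7:t→11,3→12,w→7 8:t→8,3→12,w→8 9:t→13,3→9,w→14 10:t→10,3→10,w→10 11:t→10,3→15,w→11 12:t→15,3→12,w→16 13:t→13,3→12,w→17 14:t→17,3→18,w→14 15:t→10,3→15,w→19 16:t→19,3→20,w→16 17:t→17,3→20,w→17 18:t→21,3→18,w→10 19:t→10,3→22,w→19 20:t→22,3→20,w→10 21:t→21,3→20,w→10 22:t→10,3→22,w→10.
't3tt': run [37, 28, 18, 12, 3] end={s21,s28,s40} — reject; 4/4 single-dels accept.
'333w3w': N↓-sim [37, 33, 29, 25, 17, 12, 7] end={s14,s21,s27,s28,s35,s40,s6} rej; 6/6 del acc.
2 words, ⪯-incomp.

A = [t3tt, 333w3w].


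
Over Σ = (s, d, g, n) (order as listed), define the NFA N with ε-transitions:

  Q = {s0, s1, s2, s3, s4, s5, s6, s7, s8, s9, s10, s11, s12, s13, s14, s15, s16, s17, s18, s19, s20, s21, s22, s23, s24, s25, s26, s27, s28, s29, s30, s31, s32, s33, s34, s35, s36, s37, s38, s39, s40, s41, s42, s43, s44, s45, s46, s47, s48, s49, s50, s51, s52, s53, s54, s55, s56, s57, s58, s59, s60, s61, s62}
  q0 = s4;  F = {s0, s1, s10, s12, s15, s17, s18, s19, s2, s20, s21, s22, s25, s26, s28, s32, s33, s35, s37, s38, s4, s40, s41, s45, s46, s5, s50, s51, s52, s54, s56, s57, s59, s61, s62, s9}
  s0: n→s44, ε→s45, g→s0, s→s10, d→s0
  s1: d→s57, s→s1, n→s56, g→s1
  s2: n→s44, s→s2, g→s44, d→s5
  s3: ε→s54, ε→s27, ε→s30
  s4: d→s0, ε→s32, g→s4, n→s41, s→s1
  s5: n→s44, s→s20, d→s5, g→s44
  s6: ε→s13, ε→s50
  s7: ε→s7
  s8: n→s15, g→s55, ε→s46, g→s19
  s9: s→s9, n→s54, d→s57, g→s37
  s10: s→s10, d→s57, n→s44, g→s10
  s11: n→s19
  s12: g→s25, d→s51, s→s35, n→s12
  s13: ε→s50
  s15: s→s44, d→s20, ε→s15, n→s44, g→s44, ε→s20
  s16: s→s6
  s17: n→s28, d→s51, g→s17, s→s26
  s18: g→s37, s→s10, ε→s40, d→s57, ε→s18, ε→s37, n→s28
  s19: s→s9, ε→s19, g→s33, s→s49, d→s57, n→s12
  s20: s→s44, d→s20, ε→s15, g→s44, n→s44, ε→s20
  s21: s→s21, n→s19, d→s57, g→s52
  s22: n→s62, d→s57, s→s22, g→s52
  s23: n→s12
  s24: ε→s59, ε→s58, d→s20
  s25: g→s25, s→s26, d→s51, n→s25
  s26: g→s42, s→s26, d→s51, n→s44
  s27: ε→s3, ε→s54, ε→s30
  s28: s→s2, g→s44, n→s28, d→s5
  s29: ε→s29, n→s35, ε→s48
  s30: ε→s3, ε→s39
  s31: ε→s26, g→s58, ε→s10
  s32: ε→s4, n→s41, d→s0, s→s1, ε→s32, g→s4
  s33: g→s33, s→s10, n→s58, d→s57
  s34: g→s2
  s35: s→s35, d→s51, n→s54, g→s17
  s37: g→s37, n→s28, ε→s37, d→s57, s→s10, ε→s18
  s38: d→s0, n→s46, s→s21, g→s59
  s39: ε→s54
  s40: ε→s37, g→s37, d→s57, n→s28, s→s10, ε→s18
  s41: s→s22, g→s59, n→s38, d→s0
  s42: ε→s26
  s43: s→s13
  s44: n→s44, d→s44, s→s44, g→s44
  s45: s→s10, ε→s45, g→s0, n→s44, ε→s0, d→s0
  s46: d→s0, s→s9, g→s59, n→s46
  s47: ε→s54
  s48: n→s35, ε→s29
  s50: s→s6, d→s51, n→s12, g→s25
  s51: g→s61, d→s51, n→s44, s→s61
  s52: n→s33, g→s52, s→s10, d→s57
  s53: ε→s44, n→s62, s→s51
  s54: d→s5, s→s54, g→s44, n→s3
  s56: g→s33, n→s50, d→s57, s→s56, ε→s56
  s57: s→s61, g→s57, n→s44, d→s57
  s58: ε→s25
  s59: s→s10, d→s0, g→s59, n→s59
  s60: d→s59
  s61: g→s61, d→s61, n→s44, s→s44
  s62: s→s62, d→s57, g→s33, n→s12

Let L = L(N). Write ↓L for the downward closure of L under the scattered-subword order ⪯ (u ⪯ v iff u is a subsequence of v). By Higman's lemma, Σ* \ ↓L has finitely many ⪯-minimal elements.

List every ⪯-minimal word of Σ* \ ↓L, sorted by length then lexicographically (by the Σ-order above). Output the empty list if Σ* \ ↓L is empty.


min(Σ*\↓L) = [dn, sdss, ngsn, snndgs, nnnsng].

|Q|=63, |F|=36, |δ|=208 (44 ε).
min D↑ (32 st, q0=0, F={7}): 0:s→1,d→2,g→0,n→3 1:s→1,d→4,g→1,n→5 2:s→6,d→2,g→2,n→7 3:s→8,d→2,g→9,n→10 4:s→11,d→4,g→4,n→7 5:s→5,d→4,g→12,n→13 6:s→6,d→4,g→6,n→7 7:s→7,d→7,g→7,n→7 8:s→8,d→4,g→14,n→15 9:s→6,d→2,g→9,n→9 10:s→16,d→2,g→9,n→17 11:s→7,d→11,g→11,n→7 12:s→6,d→4,g→12,n→18 13:s→13,d→19,g→18,n→20 14:s→6,d→4,g→14,n→12 15:s→15,d→4,g→12,n→20 16:s→16,d→4,g→14,n→21 17:s→22,d→2,g→9,n→17 18:s→23,d→19,g→18,n→18 19:s→11,d→19,g→11,n→7 20:s→24,d→19,g→18,n→20 21:s→22,d→4,g→12,n→20 22:s→22,d→4,g→25,n→26 23:s→23,d→19,g→23,n→7 24:s→24,d→19,g→27,n→26 25:s→6,d→4,g→25,n→28 26:s→26,d→29,g→7,n→26 27:s→23,d→19,g→27,n→28 28:s→30,d→29,g→7,n→28 29:s→31,d→29,g→7,n→7 30:s→30,d→29,g→7,n→7 31:s→7,d→31,g→7,n→7.
'dn': N↓-sim [46, 10, 1] end={s44} rej; 2/2 del acc.
'sdss': N↓-sim [46, 38, 7, 4, 1] end={s44} — reject; 4/4 deletions ∈↓L.
'ngsn': N↓-sim [46, 43, 23, 11, 1] end={s44} rej; 4/4 del acc.
'snndgs': N↓-sim [46, 38, 34, 23, 6, 2, 1] end={s44} ∉↓L; 6/6 deletions ∈↓L.
'nnnsng': N↓-sim [46, 43, 40, 33, 24, 11, 1] end={s44} ∉↓L; 6/6 deletions ∈↓L.
5 obstructions.


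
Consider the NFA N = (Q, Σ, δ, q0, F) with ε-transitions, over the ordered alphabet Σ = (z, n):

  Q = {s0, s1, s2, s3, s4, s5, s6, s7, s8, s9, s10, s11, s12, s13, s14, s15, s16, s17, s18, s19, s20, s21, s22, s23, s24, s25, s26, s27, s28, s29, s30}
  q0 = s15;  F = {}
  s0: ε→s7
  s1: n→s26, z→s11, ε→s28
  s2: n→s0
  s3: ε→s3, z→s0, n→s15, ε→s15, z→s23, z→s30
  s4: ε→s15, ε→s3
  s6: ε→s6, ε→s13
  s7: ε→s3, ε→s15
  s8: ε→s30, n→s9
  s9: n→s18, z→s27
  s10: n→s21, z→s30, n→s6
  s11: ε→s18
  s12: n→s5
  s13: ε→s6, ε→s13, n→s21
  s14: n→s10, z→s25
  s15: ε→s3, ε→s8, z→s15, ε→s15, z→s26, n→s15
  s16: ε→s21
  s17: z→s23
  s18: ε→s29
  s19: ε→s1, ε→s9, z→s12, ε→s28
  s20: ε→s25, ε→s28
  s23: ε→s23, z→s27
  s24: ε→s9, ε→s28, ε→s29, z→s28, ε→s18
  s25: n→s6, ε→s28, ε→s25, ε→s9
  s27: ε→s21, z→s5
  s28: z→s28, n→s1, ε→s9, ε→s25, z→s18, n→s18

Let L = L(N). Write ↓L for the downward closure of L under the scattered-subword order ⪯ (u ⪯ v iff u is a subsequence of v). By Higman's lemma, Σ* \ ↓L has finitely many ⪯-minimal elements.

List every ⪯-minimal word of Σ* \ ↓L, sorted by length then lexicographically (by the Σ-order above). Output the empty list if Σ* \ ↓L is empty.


|Q|=31, |F|=0, |δ|=65 (35 ε).
min D↑ (1 st, q0=0, F={0}): 0:z→0,n→0 [Hopcroft].
ε ∈ L(D↑) — L = ∅.

min(Σ*\↓L) = [ε].


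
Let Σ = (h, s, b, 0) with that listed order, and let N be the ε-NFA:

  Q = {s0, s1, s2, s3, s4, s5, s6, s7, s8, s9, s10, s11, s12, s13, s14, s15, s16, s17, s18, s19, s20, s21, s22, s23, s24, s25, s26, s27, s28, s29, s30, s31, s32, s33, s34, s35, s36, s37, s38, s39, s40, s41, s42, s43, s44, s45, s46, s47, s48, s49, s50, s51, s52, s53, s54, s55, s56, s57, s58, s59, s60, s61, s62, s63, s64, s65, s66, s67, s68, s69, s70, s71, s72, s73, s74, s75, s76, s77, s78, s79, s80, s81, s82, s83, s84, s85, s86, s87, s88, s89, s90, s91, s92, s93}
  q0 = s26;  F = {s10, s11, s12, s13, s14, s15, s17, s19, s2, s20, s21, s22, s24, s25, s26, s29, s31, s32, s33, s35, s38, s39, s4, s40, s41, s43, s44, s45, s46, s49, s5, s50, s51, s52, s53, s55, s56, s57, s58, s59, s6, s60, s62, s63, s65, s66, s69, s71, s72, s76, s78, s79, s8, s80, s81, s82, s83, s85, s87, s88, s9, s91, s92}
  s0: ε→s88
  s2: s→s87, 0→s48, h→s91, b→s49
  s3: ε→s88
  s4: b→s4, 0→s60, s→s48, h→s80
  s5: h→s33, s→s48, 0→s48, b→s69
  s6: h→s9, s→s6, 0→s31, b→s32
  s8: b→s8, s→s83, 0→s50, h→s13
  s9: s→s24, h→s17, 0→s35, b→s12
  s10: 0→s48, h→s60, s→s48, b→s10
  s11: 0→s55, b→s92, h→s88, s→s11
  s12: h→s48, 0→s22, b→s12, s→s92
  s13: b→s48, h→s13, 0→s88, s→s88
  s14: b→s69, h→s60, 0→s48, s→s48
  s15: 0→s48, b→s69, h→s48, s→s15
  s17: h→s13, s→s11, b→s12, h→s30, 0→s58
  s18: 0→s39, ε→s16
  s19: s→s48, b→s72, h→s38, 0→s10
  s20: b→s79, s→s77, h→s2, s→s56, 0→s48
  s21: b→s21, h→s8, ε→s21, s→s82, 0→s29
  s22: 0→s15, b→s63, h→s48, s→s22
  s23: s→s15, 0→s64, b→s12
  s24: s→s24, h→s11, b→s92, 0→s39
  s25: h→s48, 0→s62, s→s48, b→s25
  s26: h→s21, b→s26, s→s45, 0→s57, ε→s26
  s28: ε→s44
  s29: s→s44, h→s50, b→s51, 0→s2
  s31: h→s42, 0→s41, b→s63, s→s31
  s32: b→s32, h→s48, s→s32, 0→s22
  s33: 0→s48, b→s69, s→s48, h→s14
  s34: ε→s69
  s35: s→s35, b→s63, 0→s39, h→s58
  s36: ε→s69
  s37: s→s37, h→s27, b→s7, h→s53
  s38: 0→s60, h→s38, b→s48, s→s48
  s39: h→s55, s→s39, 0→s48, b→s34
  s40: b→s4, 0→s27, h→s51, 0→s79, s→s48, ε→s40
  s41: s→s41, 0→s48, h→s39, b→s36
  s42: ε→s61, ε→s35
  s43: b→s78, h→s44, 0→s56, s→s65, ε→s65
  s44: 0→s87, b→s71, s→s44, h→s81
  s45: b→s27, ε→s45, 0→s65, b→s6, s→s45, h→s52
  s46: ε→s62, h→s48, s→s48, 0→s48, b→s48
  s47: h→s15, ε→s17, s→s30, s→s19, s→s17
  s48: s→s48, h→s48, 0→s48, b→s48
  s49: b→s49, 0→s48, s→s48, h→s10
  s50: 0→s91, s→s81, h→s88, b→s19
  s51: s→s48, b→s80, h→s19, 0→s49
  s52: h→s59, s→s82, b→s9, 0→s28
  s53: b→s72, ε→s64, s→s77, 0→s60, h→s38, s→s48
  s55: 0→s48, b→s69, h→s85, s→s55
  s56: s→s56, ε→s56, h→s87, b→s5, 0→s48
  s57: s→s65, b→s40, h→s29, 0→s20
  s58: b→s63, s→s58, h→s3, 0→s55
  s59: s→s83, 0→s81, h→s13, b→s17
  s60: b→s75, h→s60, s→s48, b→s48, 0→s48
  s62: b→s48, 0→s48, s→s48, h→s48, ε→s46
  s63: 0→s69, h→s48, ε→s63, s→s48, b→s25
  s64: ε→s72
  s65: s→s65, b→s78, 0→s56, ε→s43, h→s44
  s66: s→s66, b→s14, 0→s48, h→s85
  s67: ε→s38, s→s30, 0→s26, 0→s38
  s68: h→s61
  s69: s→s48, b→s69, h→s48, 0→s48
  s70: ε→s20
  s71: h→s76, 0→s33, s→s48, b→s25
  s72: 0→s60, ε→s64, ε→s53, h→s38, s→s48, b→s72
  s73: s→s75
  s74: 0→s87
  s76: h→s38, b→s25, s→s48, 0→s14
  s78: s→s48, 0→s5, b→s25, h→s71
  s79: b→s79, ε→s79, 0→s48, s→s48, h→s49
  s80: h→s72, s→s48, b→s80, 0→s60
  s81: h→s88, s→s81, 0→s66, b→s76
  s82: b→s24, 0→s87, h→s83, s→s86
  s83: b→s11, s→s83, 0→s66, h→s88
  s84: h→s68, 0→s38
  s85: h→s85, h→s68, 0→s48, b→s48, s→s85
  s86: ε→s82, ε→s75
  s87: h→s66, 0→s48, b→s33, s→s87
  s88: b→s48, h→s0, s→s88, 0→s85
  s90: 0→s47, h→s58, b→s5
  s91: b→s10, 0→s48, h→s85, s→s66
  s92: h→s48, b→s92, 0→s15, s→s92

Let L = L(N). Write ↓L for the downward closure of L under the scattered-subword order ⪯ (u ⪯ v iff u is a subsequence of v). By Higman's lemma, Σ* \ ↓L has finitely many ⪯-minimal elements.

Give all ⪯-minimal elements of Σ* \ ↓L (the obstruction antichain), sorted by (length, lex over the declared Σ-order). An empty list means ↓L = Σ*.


|Q|=94, |F|=63, |δ|=314 (28 ε).
min D↑ (61 st, q0=0, F={26}): 0:h→1,s→2,b→0,0→3 1:h→4,s→5,b→1,0→6 2:h→7,s→2,b→8,0→9 3:h→6,s→9,b→10,0→11 4:h→12,s→13,b→4,0→14 5:h→13,s→5,b→15,0→16 6:h→14,s→17,b→18,0→19 7:h→20,s→5,b→21,0→17 8:h→21,s→8,b→22,0→23 9:h→17,s→9,b→24,0→25 10:h→18,s→26,b→27,0→28 11:h→19,s→25,b→28,0→26 12:h→12,s→29,b→26,0→29 13:h→29,s→13,b→30,0→31 14:h→29,s→32,b→33,0→34 15:h→30,s→15,b→35,0→36 16:h→31,s→16,b→37,0→26 17:h→32,s→17,b→38,0→16 18:h→33,s→26,b→39,0→40 19:h→34,s→16,b→40,0→26 20:h→12,s→13,b→41,0→32 21:h→41,s→15,b→42,0→43 22:h→26,s→22,b→22,0→44 23:h→43,s→23,b→45,0→46 24:h→38,s→26,b→47,0→48 25:h→16,s→25,b→48,0→26 26:h→26,s→26,b→26,0→26 27:h→39,s→26,b→27,0→49 28:h→40,s→26,b→28,0→26 29:h→29,s→29,b→26,0→50 30:h→29,s→30,b→35,0→51 31:h→50,s→31,b→52,0→26 32:h→29,s→32,b→53,0→31 33:h→54,s→26,b→55,0→56 34:h→50,s→31,b→56,0→26 35:h→26,s→35,b→35,0→57 36:h→51,s→36,b→58,0→26 37:h→52,s→26,b→58,0→26 38:h→53,s→26,b→47,0→37 39:h→55,s→26,b→39,0→49 40:h→56,s→26,b→40,0→26 41:h→12,s→30,b→42,0→59 42:h→26,s→35,b→42,0→44 43:h→59,s→43,b→45,0→36 44:h→26,s→44,b→45,0→57 45:h→26,s→26,b→47,0→58 46:h→36,s→46,b→58,0→26 47:h→26,s→26,b→47,0→60 48:h→37,s→26,b→58,0→26 49:h→49,s→26,b→26,0→26 50:h→50,s→50,b→26,0→26 51:h→50,s→51,b→58,0→26 52:h→49,s→26,b→58,0→26 53:h→54,s→26,b→47,0→52 54:h→54,s→26,b→26,0→49 55:h→54,s→26,b→55,0→49 56:h→49,s→26,b→56,0→26 57:h→26,s→57,b→58,0→26 58:h→26,s→26,b→58,0→26 59:h→29,s→59,b→45,0→51 60:h→26,s→26,b→26,0→26 [Hopcroft].
'0bs': N↓-sim [78, 59, 30, 2] end={s48,s77} ∉↓L; 3/3 del acc.
'000': run [78, 59, 29, 1] end={s48} rej; 3/3 deletions ∈↓L.
'hhhb': N↓-sim [78, 60, 40, 12, 2] end={s48,s75} rej; 4/4 del acc.
'hs00': |S_i|=[78, 60, 37, 17, 1] end={s48} — reject; 4/4 del acc.
'sbbh': run [78, 58, 43, 14, 1] end={s48} ∉↓L; 4/4 del acc.
'0bb0b': |S_i|=[78, 59, 30, 17, 5, 2] end={s48,s75} rej; 5/5 deletions ∈↓L.
6 minimals (antichain).

A = [0bs, 000, hhhb, hs00, sbbh, 0bb0b].


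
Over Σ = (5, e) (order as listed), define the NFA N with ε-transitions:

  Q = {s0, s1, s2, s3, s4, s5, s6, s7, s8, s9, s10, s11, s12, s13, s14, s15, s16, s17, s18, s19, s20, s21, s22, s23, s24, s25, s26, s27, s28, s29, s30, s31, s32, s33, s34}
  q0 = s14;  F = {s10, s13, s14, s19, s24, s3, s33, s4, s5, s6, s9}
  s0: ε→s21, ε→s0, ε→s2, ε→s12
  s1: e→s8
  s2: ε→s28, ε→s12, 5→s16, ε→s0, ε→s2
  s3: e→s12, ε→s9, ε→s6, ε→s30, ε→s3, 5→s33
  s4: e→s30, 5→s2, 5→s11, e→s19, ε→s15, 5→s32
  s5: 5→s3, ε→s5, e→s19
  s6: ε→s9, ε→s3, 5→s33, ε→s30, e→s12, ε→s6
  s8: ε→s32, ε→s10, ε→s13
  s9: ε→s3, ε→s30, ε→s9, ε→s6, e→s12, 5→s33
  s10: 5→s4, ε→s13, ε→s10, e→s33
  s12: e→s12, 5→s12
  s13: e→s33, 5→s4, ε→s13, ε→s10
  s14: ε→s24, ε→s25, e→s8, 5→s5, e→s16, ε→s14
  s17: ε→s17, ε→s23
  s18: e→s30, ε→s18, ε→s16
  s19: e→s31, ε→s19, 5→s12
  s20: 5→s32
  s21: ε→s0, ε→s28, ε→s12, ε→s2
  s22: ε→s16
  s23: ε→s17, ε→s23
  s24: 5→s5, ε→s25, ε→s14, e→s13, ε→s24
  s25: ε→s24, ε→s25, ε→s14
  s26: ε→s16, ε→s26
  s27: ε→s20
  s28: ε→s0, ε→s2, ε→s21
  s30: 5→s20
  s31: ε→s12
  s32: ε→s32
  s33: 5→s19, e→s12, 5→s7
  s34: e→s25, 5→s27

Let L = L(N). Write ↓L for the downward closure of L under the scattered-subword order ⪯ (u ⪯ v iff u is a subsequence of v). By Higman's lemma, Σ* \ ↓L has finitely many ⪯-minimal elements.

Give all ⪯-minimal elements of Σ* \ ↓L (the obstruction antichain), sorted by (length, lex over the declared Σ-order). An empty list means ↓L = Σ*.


Antichain: [55e, 5e5, 5ee, e55, eee, 55555].

|Q|=35, |F|=11, |δ|=94 (58 ε).
min D↑ (8 st, q0=0, F={7}): 0:5→1,e→2 1:5→3,e→4 2:5→5,e→6 3:5→6,e→7 4:5→7,e→7 5:5→7,e→4 6:5→4,e→7 7:5→7,e→7 (ε-aug+det+¬).
'55e': N↓-sim [26, 20, 17, 2] end={s12,s31} ∉↓L; 3/3 single-dels accept.
'5e5': |S_i|=[26, 20, 6, 3] end={s12,s20,s32} rej; 3/3 single-dels accept.
'5ee': N↓-sim [26, 20, 6, 2] end={s12,s31} rej; 3/3 del acc.
'e55': N↓-sim [26, 19, 15, 9] end={s0,s11,s12,s16,s2,s20,s21,s28,s32} ∉↓L; 3/3 single-dels accept.
'eee': N↓-sim [26, 19, 8, 2] end={s12,s31} rej; 3/3 single-dels accept.
'55555': |S_i|=[26, 20, 17, 8, 5, 1] end={s12} rej; 5/5 del acc.
6 words, ⪯-incomp.


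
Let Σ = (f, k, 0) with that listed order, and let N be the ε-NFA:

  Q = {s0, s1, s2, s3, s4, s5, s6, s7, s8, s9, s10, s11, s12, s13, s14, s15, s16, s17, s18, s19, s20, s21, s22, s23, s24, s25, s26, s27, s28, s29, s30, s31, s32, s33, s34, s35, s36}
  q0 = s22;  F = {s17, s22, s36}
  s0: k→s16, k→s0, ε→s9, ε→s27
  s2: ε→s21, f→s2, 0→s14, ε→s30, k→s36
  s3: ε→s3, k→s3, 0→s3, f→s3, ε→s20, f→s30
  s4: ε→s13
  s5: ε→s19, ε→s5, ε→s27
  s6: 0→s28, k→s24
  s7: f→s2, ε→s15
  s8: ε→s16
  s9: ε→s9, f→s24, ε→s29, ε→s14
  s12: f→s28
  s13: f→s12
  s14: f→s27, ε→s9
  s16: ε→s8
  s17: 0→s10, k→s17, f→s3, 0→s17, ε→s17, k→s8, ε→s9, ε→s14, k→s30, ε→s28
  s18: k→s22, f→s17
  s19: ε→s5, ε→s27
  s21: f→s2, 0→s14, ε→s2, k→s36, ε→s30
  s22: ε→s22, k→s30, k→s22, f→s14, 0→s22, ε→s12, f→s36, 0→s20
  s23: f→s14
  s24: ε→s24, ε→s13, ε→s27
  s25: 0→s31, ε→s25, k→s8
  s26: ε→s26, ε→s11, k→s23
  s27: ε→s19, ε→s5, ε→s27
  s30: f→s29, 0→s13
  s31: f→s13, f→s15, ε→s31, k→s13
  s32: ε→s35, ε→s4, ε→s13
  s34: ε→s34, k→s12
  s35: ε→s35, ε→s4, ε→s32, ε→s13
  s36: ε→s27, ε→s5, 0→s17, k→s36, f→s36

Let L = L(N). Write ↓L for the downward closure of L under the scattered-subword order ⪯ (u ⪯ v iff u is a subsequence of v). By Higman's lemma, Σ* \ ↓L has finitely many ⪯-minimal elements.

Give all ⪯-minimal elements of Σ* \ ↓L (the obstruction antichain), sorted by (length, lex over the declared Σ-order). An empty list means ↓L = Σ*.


A = [f0f].

|Q|=37, |F|=3, |δ|=93 (47 ε).
min D↑ (4 st, q0=0, F={3}): 0:f→1,k→0,0→0 1:f→1,k→1,0→2 2:f→3,k→2,0→2 3:f→3,k→3,0→3 (ε-aug+det+¬).
'f0f': |S_i|=[19, 18, 17, 11] end={s12,s13,s19,s20,s24,s27,s28,s29,s3,s30,s5} rej; 3/3 deletions ∈↓L.
1 words, ⪯-incomp.


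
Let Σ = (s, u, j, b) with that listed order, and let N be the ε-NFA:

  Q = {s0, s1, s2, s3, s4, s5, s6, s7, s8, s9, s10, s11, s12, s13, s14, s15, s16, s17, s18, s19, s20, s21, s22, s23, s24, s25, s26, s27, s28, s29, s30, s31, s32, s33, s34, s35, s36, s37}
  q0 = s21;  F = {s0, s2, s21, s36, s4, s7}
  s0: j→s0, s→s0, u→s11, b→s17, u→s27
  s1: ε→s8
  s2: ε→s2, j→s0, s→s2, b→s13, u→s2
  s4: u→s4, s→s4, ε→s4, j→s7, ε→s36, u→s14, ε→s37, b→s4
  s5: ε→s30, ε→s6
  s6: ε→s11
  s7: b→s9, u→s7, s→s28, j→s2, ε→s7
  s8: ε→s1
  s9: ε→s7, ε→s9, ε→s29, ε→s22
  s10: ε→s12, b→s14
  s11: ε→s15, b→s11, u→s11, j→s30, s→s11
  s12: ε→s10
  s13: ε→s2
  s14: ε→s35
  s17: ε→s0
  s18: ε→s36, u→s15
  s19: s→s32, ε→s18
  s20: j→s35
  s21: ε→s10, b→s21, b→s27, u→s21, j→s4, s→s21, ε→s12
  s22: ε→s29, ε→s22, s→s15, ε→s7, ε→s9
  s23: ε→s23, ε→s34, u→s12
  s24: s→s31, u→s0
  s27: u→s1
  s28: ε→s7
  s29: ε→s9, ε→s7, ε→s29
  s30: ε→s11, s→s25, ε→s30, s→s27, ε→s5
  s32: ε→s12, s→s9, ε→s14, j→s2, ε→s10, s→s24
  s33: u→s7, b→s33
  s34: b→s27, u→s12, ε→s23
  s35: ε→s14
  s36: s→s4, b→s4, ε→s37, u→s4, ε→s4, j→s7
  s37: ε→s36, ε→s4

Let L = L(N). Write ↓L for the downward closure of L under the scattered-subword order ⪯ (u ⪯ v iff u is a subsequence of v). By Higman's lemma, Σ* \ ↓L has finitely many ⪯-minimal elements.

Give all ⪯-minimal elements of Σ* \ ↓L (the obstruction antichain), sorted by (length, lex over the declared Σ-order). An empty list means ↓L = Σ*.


A = [jjjju].

|Q|=38, |F|=6, |δ|=95 (46 ε).
min D↑ (6 st, q0=0, F={5}): 0:s→0,u→0,j→1,b→0 1:s→1,u→1,j→2,b→1 2:s→2,u→2,j→3,b→2 3:s→3,u→3,j→4,b→3 4:s→4,u→5,j→4,b→4 5:s→5,u→5,j→5,b→5.
'jjjju': run [26, 23, 18, 13, 11, 9] end={s1,s11,s15,s25,s27,s30,s5,s6,s8} rej; 5/5 del acc.
1 minimals (antichain).


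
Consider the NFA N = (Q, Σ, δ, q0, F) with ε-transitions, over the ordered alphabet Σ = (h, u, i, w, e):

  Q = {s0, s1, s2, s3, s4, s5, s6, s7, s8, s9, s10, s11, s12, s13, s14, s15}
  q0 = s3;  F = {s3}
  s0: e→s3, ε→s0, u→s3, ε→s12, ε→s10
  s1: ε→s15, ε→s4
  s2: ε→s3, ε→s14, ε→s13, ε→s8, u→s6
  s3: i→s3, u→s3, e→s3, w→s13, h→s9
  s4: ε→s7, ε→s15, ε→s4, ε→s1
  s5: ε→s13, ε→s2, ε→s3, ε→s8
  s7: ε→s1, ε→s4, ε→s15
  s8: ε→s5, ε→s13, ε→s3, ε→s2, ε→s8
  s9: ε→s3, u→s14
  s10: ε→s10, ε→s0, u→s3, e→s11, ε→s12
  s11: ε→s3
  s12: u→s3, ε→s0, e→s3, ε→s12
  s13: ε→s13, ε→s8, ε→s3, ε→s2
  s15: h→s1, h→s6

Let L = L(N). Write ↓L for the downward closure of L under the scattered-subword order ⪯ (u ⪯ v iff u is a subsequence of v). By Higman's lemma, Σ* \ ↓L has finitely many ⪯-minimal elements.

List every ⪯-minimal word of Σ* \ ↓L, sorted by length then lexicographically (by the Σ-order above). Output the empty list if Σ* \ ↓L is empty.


A = [].

|Q|=16, |F|=1, |δ|=51 (36 ε).
min D↑ (1 st, q0=0, F={}): 0:h→0,u→0,i→0,w→0,e→0 (ε-aug+det+¬).
L(D↑) = ∅ ⇒ ↓L = Σ*.


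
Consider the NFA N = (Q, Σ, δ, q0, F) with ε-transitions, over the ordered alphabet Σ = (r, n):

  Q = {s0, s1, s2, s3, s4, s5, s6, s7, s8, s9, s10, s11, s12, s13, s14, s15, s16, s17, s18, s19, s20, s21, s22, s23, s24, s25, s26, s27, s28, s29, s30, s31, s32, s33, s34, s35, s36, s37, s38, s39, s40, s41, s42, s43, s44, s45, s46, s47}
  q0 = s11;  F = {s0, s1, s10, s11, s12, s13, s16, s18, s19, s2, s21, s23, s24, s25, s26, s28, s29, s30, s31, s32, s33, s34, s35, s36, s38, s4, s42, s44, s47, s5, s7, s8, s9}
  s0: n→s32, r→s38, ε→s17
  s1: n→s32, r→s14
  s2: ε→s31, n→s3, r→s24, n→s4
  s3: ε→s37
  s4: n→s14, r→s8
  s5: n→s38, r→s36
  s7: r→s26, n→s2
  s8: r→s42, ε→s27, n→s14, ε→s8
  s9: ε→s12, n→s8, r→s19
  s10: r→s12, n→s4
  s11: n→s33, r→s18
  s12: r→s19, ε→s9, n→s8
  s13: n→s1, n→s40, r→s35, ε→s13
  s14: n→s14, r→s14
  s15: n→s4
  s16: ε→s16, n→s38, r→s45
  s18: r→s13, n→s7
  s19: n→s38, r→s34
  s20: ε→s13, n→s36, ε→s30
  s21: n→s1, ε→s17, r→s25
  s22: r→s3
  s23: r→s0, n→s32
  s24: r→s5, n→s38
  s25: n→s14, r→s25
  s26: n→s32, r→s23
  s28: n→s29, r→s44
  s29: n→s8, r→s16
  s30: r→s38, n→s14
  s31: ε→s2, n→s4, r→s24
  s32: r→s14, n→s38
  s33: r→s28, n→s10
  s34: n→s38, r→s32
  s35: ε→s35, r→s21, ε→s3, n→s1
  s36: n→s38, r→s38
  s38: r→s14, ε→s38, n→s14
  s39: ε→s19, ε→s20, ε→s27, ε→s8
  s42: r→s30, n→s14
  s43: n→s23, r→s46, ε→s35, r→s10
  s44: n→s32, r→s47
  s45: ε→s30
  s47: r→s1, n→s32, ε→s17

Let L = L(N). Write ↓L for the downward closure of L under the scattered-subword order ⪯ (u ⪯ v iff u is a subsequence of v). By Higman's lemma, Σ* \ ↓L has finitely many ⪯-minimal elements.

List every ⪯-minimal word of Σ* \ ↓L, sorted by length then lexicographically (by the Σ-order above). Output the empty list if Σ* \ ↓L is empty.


Antichain: [rrnr, nnnn, rrrrrn, nrrrrr, nrnrrn].

|Q|=48, |F|=33, |δ|=99 (23 ε).
min D↑ (32 st, q0=0, F={16}): 0:r→1,n→2 1:r→3,n→4 2:r→5,n→6 3:r→7,n→8 4:r→9,n→10 5:r→11,n→12 6:r→13,n→14 7:r→15,n→8 8:r→16,n→17 9:r→18,n→17 10:r→19,n→14 11:r→20,n→17 12:r→21,n→22 13:r→23,n→22 14:r→22,n→16 15:r→24,n→8 16:r→16,n→16 17:r→16,n→25 18:r→26,n→17 19:r→27,n→25 20:r→8,n→17 21:r→28,n→25 22:r→29,n→16 23:r→30,n→25 24:r→24,n→16 25:r→16,n→16 26:r→25,n→17 27:r→31,n→25 28:r→25,n→16 29:r→28,n→16 30:r→17,n→25 31:r→25,n→25 (ε-aug+det+¬).
'rrnr': |S_i|=[40, 37, 28, 5, 1] end={s14} — reject; 4/4 single-dels accept.
'nnnn': |S_i|=[40, 34, 23, 9, 1] end={s14} ∉↓L; 4/4 del acc.
'rrrrrn': |S_i|=[40, 37, 28, 19, 10, 3, 1] end={s14} ∉↓L; 6/6 deletions ∈↓L.
'nrrrrr': run [40, 34, 25, 17, 11, 4, 1] end={s14} ∉↓L; 6/6 single-dels accept.
'nrnrrn': |S_i|=[40, 34, 25, 10, 6, 4, 1] end={s14} ∉↓L; 6/6 del acc.
5 words, ⪯-incomp.


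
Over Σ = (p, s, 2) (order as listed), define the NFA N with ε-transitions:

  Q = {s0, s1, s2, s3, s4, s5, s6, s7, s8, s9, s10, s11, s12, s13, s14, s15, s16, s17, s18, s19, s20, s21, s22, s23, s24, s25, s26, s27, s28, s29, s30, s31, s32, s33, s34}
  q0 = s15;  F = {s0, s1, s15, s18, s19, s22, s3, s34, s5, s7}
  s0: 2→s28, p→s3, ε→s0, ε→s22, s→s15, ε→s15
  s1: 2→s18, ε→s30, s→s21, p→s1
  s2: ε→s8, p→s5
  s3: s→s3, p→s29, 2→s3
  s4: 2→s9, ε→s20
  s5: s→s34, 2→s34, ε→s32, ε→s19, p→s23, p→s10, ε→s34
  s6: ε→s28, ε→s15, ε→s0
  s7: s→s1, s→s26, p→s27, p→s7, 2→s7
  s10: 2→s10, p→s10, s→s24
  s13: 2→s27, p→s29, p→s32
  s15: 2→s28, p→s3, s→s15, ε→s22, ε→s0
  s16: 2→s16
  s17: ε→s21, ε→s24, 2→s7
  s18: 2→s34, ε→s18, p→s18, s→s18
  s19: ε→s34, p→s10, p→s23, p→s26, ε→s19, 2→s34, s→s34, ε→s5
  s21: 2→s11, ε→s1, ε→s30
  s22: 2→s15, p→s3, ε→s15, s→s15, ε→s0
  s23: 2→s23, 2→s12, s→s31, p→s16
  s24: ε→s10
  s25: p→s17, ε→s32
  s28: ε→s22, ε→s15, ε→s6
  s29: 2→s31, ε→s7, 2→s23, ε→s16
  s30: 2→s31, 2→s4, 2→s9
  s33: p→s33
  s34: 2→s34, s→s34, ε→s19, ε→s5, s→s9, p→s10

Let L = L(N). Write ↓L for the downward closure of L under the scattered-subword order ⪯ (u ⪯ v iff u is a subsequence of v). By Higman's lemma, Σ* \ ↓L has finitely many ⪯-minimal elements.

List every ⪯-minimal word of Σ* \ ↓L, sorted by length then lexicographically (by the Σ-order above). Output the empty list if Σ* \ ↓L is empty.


|Q|=35, |F|=10, |δ|=91 (33 ε).
min D↑ (7 st, q0=0, F={6}): 0:p→1,s→0,2→0 1:p→2,s→1,2→1 2:p→2,s→3,2→2 3:p→3,s→3,2→4 4:p→4,s→4,2→5 5:p→6,s→5,2→5 6:p→6,s→6,2→6 [Hopcroft].
'pps22p': N↓-sim [28, 23, 22, 19, 16, 12, 7] end={s10,s12,s16,s23,s24,s26,s31} rej; 6/6 deletions ∈↓L.
1 minimals (antichain).

min(Σ*\↓L) = [pps22p].


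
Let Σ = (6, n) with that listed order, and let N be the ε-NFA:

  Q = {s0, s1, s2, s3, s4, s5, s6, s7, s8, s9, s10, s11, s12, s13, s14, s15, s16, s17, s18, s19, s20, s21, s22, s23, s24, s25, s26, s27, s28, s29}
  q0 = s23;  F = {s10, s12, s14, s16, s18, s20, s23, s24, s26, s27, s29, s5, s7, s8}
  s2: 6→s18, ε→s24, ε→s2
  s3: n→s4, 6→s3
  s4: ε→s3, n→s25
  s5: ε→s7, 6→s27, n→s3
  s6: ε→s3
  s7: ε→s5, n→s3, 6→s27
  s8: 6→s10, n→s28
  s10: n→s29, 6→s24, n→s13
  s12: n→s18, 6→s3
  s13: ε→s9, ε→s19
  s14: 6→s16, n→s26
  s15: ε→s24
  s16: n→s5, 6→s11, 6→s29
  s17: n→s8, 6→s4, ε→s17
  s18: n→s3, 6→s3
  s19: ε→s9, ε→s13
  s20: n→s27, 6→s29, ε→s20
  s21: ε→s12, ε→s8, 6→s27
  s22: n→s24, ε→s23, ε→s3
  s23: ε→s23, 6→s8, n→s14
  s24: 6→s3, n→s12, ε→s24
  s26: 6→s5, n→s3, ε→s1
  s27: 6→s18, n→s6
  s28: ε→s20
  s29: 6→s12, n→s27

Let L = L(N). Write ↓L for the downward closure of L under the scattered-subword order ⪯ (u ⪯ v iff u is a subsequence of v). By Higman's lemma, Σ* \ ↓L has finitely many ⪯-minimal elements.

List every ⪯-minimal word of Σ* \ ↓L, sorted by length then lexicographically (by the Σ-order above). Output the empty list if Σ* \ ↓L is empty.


|Q|=30, |F|=14, |δ|=59 (21 ε).
min D↑ (14 st, q0=0, F={11}): 0:6→1,n→2 1:6→3,n→4 2:6→5,n→6 3:6→7,n→8 4:6→8,n→9 5:6→8,n→10 6:6→10,n→11 7:6→11,n→12 8:6→12,n→9 9:6→13,n→11 10:6→9,n→11 11:6→11,n→11 12:6→11,n→13 13:6→11,n→11 (ε-aug+det+¬).
'nnn': run [24, 20, 10, 4] end={s25,s3,s4,s6} — reject; 3/3 deletions ∈↓L.
'6666': N↓-sim [24, 20, 14, 6, 3] end={s25,s3,s4} — reject; 4/4 del acc.
'6nn66': run [24, 20, 15, 6, 4, 3] end={s25,s3,s4} ∉↓L; 5/5 single-dels accept.
3 words, ⪯-incomp.

A = [nnn, 6666, 6nn66].


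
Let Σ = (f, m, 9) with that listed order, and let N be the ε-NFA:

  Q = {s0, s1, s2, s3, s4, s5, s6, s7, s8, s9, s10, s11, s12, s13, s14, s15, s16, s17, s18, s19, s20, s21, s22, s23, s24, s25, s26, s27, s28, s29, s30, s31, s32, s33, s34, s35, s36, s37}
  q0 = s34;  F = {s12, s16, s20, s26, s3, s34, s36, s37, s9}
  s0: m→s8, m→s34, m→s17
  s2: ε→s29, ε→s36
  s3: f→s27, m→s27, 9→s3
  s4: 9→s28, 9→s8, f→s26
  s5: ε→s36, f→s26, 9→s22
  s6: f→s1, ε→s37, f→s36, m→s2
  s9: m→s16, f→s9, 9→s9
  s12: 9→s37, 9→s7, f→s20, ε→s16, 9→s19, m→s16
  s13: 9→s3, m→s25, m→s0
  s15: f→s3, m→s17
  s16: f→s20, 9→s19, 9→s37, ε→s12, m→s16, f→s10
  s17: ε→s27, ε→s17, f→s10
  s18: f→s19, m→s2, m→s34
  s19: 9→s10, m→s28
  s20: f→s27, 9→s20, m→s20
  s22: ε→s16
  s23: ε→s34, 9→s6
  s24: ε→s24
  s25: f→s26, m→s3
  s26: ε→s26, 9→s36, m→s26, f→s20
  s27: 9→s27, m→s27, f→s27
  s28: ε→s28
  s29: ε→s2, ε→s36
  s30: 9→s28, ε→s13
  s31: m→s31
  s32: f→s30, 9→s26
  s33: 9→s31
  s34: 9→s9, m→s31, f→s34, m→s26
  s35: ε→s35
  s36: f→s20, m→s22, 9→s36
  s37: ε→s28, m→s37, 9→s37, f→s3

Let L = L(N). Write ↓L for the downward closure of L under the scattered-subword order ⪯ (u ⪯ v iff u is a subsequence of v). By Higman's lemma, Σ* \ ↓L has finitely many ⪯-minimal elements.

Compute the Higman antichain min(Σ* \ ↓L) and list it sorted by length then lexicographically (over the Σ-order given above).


A = [mff, 9m9fm].

|Q|=38, |F|=9, |δ|=83 (18 ε).
min D↑ (9 st, q0=0, F={6}): 0:f→0,m→1,9→2 1:f→3,m→1,9→4 2:f→2,m→5,9→2 3:f→6,m→3,9→3 4:f→3,m→5,9→4 5:f→3,m→5,9→7 6:f→6,m→6,9→6 7:f→8,m→7,9→7 8:f→6,m→6,9→8.
'mff': run [16, 14, 4, 1] end={s27} rej; 3/3 deletions ∈↓L.
'9m9fm': |S_i|=[16, 13, 11, 8, 2, 1] end={s27} — reject; 5/5 single-dels accept.
2 minimals (antichain).


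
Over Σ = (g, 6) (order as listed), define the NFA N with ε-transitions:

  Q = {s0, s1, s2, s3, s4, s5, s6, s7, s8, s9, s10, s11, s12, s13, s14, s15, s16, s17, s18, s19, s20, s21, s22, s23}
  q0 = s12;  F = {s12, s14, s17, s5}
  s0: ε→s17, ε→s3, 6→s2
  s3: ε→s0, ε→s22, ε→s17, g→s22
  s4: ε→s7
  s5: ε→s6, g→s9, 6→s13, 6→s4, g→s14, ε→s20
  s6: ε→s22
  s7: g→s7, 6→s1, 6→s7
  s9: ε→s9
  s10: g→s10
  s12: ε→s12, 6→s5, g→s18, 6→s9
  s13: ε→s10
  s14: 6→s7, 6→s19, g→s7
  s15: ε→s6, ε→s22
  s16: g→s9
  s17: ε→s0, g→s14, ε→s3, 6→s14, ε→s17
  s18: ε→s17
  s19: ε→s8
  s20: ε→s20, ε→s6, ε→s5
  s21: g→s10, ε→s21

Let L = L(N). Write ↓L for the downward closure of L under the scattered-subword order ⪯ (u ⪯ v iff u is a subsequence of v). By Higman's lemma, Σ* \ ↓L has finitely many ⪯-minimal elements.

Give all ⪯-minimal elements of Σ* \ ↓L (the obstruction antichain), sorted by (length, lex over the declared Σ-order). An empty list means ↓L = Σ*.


min(Σ*\↓L) = [66, ggg, gg6, g6g, 6gg].

|Q|=24, |F|=4, |δ|=43 (23 ε).
min D↑ (5 st, q0=0, F={4}): 0:g→1,6→2 1:g→3,6→3 2:g→3,6→4 3:g→4,6→4 4:g→4,6→4 [Hopcroft].
'66': run [19, 14, 7] end={s1,s10,s13,s19,s4,s7,s8} — reject; 2/2 single-dels accept.
'ggg': run [19, 13, 7, 3] end={s1,s10,s7} — reject; 3/3 del acc.
'gg6': run [19, 13, 7, 4] end={s1,s19,s7,s8} — reject; 3/3 del acc.
'g6g': |S_i|=[19, 13, 6, 2] end={s1,s7} rej; 3/3 del acc.
'6gg': |S_i|=[19, 14, 7, 3] end={s1,s10,s7} — reject; 3/3 deletions ∈↓L.
5 words, ⪯-incomp.


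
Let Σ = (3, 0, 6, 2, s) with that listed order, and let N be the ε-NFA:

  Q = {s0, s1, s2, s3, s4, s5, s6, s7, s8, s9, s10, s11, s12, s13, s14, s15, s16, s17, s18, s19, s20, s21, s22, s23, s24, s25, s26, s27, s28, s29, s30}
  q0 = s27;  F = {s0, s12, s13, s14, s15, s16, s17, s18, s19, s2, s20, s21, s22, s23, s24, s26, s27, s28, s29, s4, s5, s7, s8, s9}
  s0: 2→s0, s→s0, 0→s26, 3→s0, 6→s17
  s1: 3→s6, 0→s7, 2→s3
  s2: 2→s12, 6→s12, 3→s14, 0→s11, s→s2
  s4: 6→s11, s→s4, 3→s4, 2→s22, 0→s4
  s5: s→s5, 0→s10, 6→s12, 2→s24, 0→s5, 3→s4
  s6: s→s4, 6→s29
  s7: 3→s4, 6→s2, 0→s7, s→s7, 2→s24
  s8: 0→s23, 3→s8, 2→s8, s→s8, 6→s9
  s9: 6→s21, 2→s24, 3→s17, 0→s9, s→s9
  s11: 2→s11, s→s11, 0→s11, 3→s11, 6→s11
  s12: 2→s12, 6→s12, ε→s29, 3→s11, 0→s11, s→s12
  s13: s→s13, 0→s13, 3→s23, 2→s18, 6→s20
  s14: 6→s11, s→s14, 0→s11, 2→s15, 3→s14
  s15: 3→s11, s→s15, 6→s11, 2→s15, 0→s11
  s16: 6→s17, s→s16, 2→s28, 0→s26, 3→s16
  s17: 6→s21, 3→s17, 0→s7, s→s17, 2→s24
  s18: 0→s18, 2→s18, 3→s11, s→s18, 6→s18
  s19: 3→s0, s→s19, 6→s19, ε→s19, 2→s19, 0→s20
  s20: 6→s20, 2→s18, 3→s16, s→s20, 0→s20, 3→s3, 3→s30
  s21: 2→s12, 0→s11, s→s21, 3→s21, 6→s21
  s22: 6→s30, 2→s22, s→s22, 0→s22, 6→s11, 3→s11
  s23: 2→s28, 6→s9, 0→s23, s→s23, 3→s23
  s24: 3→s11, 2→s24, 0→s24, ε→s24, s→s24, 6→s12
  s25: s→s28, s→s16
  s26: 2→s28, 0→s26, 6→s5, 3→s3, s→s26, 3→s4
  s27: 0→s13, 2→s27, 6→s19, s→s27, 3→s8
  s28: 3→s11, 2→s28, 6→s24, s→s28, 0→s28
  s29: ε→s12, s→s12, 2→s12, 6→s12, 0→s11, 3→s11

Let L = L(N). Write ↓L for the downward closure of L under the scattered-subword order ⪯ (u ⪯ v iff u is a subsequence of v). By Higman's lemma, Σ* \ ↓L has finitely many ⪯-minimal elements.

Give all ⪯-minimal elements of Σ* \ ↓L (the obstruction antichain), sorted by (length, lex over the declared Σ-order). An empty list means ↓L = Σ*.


min(Σ*\↓L) = [023, 3660, 3623, 63036, 630663].

|Q|=31, |F|=24, |δ|=141 (4 ε).
min D↑ (24 st, q0=0, F={14}): 0:3→1,0→2,6→3,2→0,s→0 1:3→1,0→4,6→5,2→1,s→1 2:3→4,0→2,6→6,2→7,s→2 3:3→8,0→6,6→3,2→3,s→3 4:3→4,0→4,6→5,2→9,s→4 5:3→10,0→5,6→11,2→12,s→5 6:3→13,0→6,6→6,2→7,s→6 7:3→14,0→7,6→7,2→7,s→7 8:3→8,0→15,6→10,2→8,s→8 9:3→14,0→9,6→12,2→9,s→9 10:3→10,0→16,6→11,2→12,s→10 11:3→11,0→14,6→11,2→17,s→11 12:3→14,0→12,6→17,2→12,s→12 13:3→13,0→15,6→10,2→9,s→13 14:3→14,0→14,6→14,2→14,s→14 15:3→18,0→15,6→19,2→9,s→15 16:3→18,0→16,6→20,2→12,s→16 17:3→14,0→14,6→17,2→17,s→17 18:3→18,0→18,6→14,2→21,s→18 19:3→18,0→19,6→17,2→12,s→19 20:3→22,0→14,6→17,2→17,s→20 21:3→14,0→21,6→14,2→21,s→21 22:3→22,0→14,6→14,2→23,s→22 23:3→14,0→14,6→14,2→23,s→23 (ε-aug+det+¬).
'023': N↓-sim [28, 24, 9, 1] end={s11} ∉↓L; 3/3 single-dels accept.
'3660': |S_i|=[28, 23, 16, 8, 1] end={s11} ∉↓L; 4/4 deletions ∈↓L.
'3623': run [28, 23, 16, 7, 1] end={s11} — reject; 4/4 del acc.
'63036': N↓-sim [28, 24, 20, 16, 7, 2] end={s11,s30} — reject; 5/5 single-dels accept.
'630663': N↓-sim [28, 24, 20, 16, 12, 4, 1] end={s11} ∉↓L; 6/6 deletions ∈↓L.
5 obstructions.


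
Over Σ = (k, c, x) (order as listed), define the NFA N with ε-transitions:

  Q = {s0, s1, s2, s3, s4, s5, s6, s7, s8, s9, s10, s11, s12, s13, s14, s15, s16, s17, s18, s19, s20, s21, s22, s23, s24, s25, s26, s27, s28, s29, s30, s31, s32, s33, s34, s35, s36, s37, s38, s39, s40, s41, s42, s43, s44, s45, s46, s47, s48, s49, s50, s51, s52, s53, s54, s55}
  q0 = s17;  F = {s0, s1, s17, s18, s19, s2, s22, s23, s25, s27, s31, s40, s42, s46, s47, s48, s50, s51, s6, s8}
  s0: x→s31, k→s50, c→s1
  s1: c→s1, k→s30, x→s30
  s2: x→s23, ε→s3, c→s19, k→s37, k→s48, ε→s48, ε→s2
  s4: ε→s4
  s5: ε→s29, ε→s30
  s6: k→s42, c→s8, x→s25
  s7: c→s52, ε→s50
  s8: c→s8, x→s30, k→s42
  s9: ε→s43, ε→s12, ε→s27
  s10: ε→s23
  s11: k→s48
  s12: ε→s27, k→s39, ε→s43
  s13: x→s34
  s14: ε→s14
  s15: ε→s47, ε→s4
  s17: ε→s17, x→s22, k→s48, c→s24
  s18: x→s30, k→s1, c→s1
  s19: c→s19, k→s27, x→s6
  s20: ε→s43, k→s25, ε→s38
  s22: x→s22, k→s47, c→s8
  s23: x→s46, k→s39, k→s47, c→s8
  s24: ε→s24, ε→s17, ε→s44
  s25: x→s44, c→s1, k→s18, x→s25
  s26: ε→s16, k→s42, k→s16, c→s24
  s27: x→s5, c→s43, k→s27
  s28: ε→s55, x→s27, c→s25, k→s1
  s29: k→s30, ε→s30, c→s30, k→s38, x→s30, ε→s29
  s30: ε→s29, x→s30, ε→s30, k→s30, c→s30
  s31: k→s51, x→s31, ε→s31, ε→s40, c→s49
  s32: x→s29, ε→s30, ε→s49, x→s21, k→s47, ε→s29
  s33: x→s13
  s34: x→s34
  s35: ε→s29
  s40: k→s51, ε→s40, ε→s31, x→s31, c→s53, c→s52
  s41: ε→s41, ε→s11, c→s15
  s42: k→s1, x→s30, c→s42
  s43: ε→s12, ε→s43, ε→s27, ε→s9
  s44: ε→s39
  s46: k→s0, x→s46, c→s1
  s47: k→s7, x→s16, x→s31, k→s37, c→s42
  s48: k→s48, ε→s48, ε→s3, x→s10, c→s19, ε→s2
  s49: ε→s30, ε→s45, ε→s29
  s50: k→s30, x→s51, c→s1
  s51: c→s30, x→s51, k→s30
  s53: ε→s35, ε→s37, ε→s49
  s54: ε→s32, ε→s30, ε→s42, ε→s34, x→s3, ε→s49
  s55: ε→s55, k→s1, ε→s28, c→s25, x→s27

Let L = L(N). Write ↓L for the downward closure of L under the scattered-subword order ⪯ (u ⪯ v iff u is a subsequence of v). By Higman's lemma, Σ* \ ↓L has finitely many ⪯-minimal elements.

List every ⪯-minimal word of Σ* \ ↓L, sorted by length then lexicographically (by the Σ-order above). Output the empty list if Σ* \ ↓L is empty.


|Q|=56, |F|=20, |δ|=153 (59 ε).
min D↑ (19 st, q0=0, F={13}): 0:k→1,c→0,x→2 1:k→1,c→3,x→4 2:k→5,c→6,x→2 3:k→7,c→3,x→8 4:k→5,c→6,x→9 5:k→10,c→11,x→12 6:k→11,c→6,x→13 7:k→7,c→7,x→13 8:k→11,c→6,x→14 9:k→15,c→16,x→9 10:k→13,c→16,x→17 11:k→16,c→11,x→13 12:k→17,c→13,x→12 13:k→13,c→13,x→13 14:k→18,c→16,x→14 15:k→10,c→16,x→12 16:k→13,c→16,x→13 17:k→13,c→13,x→17 18:k→16,c→16,x→13.
'xcx': |S_i|=[40, 30, 12, 3] end={s29,s30,s38} rej; 3/3 deletions ∈↓L.
'kckx': run [40, 37, 23, 12, 4] end={s29,s30,s38,s5} rej; 4/4 single-dels accept.
'xkkk': run [40, 30, 21, 9, 3] end={s29,s30,s38} — reject; 4/4 del acc.
'xkxc': |S_i|=[40, 30, 21, 13, 9] end={s29,s30,s35,s37,s38,s45,s49,s52,s53} rej; 4/4 deletions ∈↓L.
'kxxck': N↓-sim [40, 37, 29, 21, 10, 3] end={s29,s30,s38} — reject; 5/5 del acc.
5 obstructions.

Antichain: [xcx, kckx, xkkk, xkxc, kxxck].
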